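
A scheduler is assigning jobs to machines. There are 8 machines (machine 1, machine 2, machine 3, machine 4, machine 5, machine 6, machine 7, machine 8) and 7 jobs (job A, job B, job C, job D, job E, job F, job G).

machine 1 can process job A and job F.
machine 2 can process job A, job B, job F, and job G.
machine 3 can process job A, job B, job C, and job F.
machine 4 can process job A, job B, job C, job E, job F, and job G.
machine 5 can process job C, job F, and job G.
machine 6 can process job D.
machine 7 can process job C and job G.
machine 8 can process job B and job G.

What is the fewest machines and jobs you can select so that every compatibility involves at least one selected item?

7

{machine 4, machine 6, job A, job B, job C, job F, job G} is a vertex cover of size 7: every edge has an endpoint in this set.
No smaller cover exists because machine 1–job A, machine 2–job B, machine 3–job C, machine 4–job E, machine 5–job F, machine 6–job D, machine 7–job G is a matching of size 7, and a cover must include an endpoint of each of these disjoint edges (König's theorem).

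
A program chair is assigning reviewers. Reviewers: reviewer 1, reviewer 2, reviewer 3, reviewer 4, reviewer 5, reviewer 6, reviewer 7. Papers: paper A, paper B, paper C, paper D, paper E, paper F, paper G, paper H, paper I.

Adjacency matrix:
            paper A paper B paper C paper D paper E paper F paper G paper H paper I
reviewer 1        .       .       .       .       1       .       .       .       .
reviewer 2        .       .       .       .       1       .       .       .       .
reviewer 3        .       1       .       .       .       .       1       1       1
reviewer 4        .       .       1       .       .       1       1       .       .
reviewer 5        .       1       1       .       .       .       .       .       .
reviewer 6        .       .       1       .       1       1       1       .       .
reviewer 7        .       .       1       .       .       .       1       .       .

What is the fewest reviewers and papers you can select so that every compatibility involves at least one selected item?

6

{reviewer 3, reviewer 4, reviewer 5, reviewer 6, reviewer 7, paper E} is a vertex cover of size 6: every edge has an endpoint in this set.
No smaller cover exists because reviewer 1–paper E, reviewer 3–paper I, reviewer 4–paper F, reviewer 5–paper B, reviewer 6–paper G, reviewer 7–paper C is a matching of size 6, and a cover must include an endpoint of each of these disjoint edges (König's theorem).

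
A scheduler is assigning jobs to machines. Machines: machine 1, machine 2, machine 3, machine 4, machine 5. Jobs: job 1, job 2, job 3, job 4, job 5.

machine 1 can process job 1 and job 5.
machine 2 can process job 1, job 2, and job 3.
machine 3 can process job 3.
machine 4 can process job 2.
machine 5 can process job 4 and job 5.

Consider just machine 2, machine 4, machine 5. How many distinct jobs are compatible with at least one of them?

5

The union of neighbours of {machine 2, machine 4, machine 5} is {job 1, job 2, job 3, job 4, job 5}, which has 5 elements.
Since |N(S)| = 5 ≥ |S| = 3, Hall's condition holds for this subset.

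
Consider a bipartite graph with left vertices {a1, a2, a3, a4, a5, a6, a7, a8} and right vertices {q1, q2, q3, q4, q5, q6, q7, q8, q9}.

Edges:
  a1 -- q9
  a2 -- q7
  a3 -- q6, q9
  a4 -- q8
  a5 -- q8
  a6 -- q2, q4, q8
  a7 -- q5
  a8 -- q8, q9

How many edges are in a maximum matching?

A valid assignment of size 6: a1→q9, a2→q7, a3→q6, a4→q8, a6→q2, a7→q5.
The set {a1, a4, a5, a8} has only 2 neighbours ({q8, q9}), so by Hall's theorem at most 6 of the 8 left vertices can be matched.

6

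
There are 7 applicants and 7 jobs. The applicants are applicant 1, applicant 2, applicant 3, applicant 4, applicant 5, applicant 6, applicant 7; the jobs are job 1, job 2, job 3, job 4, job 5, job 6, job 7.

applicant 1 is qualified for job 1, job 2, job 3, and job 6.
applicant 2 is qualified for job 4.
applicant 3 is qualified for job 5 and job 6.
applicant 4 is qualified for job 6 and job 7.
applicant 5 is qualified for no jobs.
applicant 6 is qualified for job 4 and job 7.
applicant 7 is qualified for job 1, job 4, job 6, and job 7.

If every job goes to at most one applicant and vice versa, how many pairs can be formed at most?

6

For example, pair applicant 1-job 2, applicant 2-job 4, applicant 3-job 5, applicant 4-job 6, applicant 6-job 7, applicant 7-job 1.
The set {applicant 5} has only 0 neighbours (∅), so by Hall's theorem at most 6 of the 7 applicants can be matched.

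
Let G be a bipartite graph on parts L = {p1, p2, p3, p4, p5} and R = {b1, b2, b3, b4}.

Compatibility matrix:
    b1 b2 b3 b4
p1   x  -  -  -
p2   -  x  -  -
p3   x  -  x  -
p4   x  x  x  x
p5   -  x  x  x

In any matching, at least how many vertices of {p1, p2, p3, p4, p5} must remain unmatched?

A valid assignment of size 4: p1-b1, p2-b2, p3-b3, p4-b4.
The set {p1, p2, p3, p4, p5} has only 4 neighbours ({b1, b2, b3, b4}), so by Hall's theorem at most 4 of the 5 left vertices can be matched.
That matches 4 of the 5, leaving 1 unmatched; no matching can do better.

1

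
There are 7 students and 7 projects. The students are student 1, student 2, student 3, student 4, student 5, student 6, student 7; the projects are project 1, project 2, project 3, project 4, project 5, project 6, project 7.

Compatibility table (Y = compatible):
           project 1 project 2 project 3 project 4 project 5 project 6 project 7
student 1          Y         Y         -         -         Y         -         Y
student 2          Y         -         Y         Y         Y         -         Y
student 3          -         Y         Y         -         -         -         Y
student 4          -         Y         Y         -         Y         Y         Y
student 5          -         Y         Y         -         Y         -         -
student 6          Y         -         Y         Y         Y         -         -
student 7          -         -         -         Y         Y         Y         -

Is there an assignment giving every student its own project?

A valid assignment of size 7: student 1→project 7, student 2→project 5, student 3→project 3, student 4→project 6, student 5→project 2, student 6→project 1, student 7→project 4.
Every student is matched, so this is a perfect matching.

Yes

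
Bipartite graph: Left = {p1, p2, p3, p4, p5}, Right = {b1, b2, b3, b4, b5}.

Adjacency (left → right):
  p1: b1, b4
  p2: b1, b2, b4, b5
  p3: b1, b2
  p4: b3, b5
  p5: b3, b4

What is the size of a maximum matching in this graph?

5

For example, pair p1-b1, p2-b4, p3-b2, p4-b5, p5-b3.
All 5 left vertices are matched, so no larger matching exists.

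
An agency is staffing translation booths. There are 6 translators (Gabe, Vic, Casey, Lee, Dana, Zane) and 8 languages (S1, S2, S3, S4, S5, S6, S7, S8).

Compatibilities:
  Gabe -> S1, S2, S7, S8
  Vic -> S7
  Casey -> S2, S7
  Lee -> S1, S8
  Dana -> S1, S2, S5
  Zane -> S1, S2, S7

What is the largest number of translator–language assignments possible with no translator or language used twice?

One maximum matching: Gabe-S1, Vic-S7, Casey-S2, Lee-S8, Dana-S5.
The set {Gabe, Vic, Casey, Lee, Zane} has only 4 neighbours ({S1, S2, S7, S8}), so by Hall's theorem at most 5 of the 6 translators can be matched.

5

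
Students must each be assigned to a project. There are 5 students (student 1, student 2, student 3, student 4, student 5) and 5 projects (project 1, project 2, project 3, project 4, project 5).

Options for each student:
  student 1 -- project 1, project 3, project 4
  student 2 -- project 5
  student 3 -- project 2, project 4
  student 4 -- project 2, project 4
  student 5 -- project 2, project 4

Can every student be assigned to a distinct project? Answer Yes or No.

The set {student 3, student 4, student 5} has only 2 neighbours ({project 2, project 4}), so by Hall's theorem at most 4 of the 5 students can be matched.
Hence no matching covers every student.

No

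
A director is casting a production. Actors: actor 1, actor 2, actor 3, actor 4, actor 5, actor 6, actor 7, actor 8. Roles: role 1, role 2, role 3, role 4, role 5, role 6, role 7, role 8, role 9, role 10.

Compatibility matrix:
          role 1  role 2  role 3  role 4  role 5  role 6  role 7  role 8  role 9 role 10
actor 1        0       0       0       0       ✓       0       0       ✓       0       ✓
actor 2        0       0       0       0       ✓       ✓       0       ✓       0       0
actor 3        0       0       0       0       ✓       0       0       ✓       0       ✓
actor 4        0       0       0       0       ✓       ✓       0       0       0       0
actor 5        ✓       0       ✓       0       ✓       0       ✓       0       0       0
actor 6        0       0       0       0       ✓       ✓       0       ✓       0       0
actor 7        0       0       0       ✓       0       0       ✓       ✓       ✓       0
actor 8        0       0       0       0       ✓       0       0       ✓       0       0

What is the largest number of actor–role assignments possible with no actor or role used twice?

For example, pair actor 1–role 10, actor 2–role 6, actor 3–role 8, actor 4–role 5, actor 5–role 3, actor 7–role 7.
The set {actor 1, actor 2, actor 3, actor 4, actor 6, actor 8} has only 4 neighbours ({role 10, role 5, role 6, role 8}), so by Hall's theorem at most 6 of the 8 actors can be matched.

6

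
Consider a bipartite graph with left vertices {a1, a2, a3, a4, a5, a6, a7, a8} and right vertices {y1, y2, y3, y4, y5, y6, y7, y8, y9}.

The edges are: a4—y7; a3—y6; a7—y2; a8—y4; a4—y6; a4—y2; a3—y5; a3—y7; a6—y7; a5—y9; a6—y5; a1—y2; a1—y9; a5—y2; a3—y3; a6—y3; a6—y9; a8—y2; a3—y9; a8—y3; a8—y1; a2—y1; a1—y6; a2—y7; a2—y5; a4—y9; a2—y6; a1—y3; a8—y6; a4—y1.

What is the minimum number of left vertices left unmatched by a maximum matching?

A valid assignment of size 8: a1–y3, a2–y1, a3–y5, a4–y6, a5–y9, a6–y7, a7–y2, a8–y4.
This saturates every left vertex, so 8 is the maximum.
That matches 8 of the 8, leaving 0 unmatched; no matching can do better.

0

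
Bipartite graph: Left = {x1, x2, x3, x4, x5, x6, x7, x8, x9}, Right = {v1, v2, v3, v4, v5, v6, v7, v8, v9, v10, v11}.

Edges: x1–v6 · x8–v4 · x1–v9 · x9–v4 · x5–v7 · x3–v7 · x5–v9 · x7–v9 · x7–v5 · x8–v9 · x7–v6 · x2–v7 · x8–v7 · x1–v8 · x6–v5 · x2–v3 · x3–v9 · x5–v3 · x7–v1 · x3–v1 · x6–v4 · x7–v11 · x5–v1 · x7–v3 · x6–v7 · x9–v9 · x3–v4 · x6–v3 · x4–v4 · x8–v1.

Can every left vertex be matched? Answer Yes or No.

The set {x2, x3, x4, x5, x8, x9} has only 5 neighbours ({v1, v3, v4, v7, v9}), so by Hall's theorem at most 8 of the 9 left vertices can be matched.
Hence no matching covers every left vertex.

No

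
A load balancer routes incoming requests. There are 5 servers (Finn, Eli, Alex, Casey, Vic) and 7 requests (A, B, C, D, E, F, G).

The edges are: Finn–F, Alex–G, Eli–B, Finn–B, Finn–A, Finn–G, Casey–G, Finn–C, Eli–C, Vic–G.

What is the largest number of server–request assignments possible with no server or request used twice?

A valid assignment of size 3: Finn-A, Eli-B, Alex-G.
The set {Alex, Casey, Vic} has only 1 neighbour ({G}), so by Hall's theorem at most 3 of the 5 servers can be matched.

3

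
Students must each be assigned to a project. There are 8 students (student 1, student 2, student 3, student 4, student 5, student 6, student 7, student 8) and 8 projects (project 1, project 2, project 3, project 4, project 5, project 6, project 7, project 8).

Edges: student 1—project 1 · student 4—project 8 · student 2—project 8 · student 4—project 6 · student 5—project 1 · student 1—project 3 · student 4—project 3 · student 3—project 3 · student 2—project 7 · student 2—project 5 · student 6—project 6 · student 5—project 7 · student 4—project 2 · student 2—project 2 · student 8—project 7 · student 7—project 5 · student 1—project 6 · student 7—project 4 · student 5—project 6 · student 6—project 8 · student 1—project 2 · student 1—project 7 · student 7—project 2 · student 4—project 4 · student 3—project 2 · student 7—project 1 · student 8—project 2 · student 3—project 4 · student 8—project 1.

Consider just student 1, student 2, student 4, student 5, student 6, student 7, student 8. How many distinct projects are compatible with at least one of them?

The union of neighbours of {student 1, student 2, student 4, student 5, student 6, student 7, student 8} is {project 1, project 2, project 3, project 4, project 5, project 6, project 7, project 8}, which has 8 elements.
Since |N(S)| = 8 ≥ |S| = 7, Hall's condition holds for this subset.

8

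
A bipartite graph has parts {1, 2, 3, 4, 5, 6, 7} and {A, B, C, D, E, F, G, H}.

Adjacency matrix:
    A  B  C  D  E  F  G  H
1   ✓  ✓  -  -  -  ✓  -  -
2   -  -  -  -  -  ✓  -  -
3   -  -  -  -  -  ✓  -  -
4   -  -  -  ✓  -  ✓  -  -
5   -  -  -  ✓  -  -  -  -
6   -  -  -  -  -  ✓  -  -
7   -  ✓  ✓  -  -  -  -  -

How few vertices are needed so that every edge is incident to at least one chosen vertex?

4

{1, 7, D, F} is a vertex cover of size 4: every edge has an endpoint in this set.
No smaller cover exists because 1–A, 2–F, 4–D, 7–B is a matching of size 4, and a cover must include an endpoint of each of these disjoint edges (König's theorem).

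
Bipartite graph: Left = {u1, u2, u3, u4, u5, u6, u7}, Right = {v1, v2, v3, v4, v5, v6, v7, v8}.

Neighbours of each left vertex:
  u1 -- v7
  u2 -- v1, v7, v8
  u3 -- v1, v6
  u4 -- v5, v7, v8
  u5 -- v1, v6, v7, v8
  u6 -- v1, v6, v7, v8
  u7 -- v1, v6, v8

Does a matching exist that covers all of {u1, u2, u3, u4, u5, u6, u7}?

No

The set {u1, u2, u3, u5, u6, u7} has only 4 neighbours ({v1, v6, v7, v8}), so by Hall's theorem at most 5 of the 7 left vertices can be matched.
Hence no matching covers every left vertex.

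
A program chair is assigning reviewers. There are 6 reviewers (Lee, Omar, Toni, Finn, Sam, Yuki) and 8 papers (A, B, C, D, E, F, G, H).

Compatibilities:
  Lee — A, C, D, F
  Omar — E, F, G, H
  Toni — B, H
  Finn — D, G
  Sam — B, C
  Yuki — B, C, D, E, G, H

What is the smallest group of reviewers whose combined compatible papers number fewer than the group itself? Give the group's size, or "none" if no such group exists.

none

A matching saturating every reviewer exists, for instance Lee→F, Omar→E, Toni→H, Finn→D, Sam→B, Yuki→G.
By Hall's marriage theorem, this means |N(S)| ≥ |S| for every subset S, so no violating subset exists.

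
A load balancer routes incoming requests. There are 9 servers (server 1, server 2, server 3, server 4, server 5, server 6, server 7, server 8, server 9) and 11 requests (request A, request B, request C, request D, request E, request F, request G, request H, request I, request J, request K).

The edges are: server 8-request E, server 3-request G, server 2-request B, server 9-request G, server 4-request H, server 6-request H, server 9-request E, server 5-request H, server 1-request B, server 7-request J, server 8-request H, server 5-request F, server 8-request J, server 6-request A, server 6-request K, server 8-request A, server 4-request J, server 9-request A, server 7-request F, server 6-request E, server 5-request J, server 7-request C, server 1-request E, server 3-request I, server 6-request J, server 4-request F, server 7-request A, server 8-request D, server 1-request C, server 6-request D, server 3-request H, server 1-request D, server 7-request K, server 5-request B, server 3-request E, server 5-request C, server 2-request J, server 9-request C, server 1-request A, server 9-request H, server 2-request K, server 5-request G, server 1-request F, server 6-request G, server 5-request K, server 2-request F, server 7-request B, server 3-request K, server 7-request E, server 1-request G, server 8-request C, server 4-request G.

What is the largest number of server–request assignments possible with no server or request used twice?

9

For example, pair server 1→request F, server 2→request B, server 3→request G, server 4→request J, server 5→request C, server 6→request D, server 7→request K, server 8→request H, server 9→request E.
This saturates every server, so 9 is the maximum.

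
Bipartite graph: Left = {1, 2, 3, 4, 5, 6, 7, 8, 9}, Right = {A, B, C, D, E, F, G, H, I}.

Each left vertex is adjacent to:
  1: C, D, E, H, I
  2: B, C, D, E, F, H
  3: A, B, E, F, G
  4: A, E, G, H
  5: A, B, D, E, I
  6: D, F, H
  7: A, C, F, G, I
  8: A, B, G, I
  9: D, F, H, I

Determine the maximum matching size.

A valid assignment of size 9: 1–E, 2–C, 3–G, 4–H, 5–A, 6–D, 7–I, 8–B, 9–F.
All 9 left vertices are matched, so no larger matching exists.

9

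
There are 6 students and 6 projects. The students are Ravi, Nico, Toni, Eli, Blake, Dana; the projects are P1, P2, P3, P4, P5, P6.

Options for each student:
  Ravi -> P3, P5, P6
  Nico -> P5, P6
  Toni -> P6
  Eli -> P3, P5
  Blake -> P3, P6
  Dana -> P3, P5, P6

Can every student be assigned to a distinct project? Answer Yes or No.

No

The set {Ravi, Nico, Toni, Eli, Blake, Dana} has only 3 neighbours ({P3, P5, P6}), so by Hall's theorem at most 3 of the 6 students can be matched.
Hence no matching covers every student.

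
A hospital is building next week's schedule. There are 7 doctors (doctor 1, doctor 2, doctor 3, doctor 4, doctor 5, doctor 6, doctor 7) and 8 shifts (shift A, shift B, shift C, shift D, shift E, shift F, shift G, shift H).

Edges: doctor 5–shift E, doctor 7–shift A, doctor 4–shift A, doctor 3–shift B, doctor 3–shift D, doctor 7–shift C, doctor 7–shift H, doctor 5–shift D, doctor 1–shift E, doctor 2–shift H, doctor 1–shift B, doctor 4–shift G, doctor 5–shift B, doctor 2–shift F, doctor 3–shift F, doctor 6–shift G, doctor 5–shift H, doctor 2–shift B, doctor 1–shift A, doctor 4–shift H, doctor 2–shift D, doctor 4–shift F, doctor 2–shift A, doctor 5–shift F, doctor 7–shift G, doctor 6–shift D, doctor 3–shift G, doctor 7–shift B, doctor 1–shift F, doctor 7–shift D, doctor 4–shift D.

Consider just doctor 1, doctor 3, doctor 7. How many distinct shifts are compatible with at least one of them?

8

The union of neighbours of {doctor 1, doctor 3, doctor 7} is {shift A, shift B, shift C, shift D, shift E, shift F, shift G, shift H}, which has 8 elements.
Since |N(S)| = 8 ≥ |S| = 3, Hall's condition holds for this subset.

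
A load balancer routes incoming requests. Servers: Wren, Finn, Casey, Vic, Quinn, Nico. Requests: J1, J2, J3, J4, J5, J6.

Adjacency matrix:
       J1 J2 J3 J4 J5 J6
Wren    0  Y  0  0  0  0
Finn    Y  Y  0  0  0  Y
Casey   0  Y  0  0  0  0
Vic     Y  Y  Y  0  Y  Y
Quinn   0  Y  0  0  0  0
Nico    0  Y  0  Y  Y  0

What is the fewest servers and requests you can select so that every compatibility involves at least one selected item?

{Finn, Vic, Nico, J2} is a vertex cover of size 4: every edge has an endpoint in this set.
No smaller cover exists because Wren–J2, Finn–J1, Vic–J6, Nico–J5 is a matching of size 4, and a cover must include an endpoint of each of these disjoint edges (König's theorem).

4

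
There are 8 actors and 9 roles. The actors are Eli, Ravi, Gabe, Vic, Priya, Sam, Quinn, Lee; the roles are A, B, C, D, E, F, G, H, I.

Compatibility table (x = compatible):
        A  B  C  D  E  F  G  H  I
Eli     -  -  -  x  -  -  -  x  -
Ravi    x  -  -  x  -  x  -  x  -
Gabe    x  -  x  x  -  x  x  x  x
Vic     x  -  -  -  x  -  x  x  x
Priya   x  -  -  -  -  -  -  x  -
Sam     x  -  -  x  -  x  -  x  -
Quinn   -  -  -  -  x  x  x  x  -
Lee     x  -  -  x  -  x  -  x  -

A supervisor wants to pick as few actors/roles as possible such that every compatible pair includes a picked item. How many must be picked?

{Gabe, Vic, Quinn, A, D, F, H} is a vertex cover of size 7: every edge has an endpoint in this set.
No smaller cover exists because Eli–H, Ravi–D, Gabe–I, Vic–G, Priya–A, Sam–F, Quinn–E is a matching of size 7, and a cover must include an endpoint of each of these disjoint edges (König's theorem).

7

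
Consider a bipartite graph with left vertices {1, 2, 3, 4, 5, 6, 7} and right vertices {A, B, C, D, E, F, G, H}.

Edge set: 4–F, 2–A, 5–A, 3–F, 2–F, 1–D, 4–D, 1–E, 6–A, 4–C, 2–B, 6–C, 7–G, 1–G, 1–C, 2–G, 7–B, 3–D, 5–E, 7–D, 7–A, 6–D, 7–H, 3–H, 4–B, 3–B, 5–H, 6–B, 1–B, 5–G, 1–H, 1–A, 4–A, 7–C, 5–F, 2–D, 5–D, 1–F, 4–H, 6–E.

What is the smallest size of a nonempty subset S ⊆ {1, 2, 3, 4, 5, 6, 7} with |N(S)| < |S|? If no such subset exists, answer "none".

none

A matching saturating every left vertex exists, for instance 1→A, 2→F, 3→D, 4→B, 5→H, 6→E, 7→G.
By Hall's marriage theorem, this means |N(S)| ≥ |S| for every subset S, so no violating subset exists.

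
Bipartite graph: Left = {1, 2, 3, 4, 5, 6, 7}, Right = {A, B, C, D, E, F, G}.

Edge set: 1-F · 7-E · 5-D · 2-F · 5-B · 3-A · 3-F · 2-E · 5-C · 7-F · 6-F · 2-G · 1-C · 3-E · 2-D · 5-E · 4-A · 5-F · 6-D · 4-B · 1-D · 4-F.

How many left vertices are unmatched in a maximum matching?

A valid assignment of size 7: 1→C, 2→G, 3→F, 4→A, 5→B, 6→D, 7→E.
All 7 left vertices are matched, so no larger matching exists.
That matches 7 of the 7, leaving 0 unmatched; no matching can do better.

0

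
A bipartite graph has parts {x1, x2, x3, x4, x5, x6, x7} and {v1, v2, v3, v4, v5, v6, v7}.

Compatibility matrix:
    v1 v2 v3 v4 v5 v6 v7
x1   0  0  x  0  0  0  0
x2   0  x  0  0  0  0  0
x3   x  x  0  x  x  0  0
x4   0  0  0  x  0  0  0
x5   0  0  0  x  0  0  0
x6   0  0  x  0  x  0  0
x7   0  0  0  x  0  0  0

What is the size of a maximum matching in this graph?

One maximum matching: x1–v3, x2–v2, x3–v1, x4–v4, x6–v5.
The set {x4, x5, x7} has only 1 neighbour ({v4}), so by Hall's theorem at most 5 of the 7 left vertices can be matched.

5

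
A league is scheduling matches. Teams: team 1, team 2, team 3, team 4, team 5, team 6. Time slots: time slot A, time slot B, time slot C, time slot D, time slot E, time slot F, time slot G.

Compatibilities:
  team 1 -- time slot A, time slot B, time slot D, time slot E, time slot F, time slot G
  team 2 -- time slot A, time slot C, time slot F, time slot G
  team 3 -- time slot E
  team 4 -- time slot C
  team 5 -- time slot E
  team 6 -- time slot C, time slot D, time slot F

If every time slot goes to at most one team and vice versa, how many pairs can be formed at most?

5

One maximum matching: team 1→time slot D, team 2→time slot G, team 3→time slot E, team 4→time slot C, team 6→time slot F.
The set {team 3, team 5} has only 1 neighbour ({time slot E}), so by Hall's theorem at most 5 of the 6 teams can be matched.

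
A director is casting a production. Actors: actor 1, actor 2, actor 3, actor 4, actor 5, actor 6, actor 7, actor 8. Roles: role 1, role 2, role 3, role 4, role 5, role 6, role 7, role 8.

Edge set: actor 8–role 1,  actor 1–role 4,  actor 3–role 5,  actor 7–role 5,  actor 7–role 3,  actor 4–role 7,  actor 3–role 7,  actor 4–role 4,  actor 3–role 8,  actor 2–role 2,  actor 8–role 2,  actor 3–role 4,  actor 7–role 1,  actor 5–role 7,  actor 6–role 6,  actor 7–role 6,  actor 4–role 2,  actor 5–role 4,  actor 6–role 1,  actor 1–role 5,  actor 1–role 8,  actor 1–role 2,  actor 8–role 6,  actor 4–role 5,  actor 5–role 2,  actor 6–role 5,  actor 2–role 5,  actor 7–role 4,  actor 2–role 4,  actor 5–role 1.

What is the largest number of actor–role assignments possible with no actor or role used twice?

One maximum matching: actor 1-role 8, actor 2-role 2, actor 3-role 4, actor 4-role 5, actor 5-role 7, actor 6-role 6, actor 7-role 3, actor 8-role 1.
This saturates every actor, so 8 is the maximum.

8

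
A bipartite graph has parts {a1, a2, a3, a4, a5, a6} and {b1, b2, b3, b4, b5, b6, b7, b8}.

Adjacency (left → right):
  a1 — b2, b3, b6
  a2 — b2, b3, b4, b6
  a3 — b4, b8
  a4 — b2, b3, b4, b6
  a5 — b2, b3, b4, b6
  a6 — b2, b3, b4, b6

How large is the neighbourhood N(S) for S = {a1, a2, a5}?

The union of neighbours of {a1, a2, a5} is {b2, b3, b4, b6}, which has 4 elements.
Since |N(S)| = 4 ≥ |S| = 3, Hall's condition holds for this subset.

4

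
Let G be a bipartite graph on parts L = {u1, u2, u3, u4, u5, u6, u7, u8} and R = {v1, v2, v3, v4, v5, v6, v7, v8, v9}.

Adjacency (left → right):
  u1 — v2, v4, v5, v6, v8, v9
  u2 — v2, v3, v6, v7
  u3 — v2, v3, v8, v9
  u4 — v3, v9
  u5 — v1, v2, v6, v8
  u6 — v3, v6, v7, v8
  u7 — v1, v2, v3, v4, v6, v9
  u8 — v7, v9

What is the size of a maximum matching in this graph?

For example, pair u1→v5, u2→v2, u3→v3, u4→v9, u5→v1, u6→v8, u7→v6, u8→v7.
This saturates every left vertex, so 8 is the maximum.

8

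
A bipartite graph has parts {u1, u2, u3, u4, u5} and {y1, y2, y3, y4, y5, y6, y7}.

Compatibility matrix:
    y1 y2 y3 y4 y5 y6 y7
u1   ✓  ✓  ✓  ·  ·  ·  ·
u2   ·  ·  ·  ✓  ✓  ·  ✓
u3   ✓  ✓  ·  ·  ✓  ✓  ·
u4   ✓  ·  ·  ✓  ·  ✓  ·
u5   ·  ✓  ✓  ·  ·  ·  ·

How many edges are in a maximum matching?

One maximum matching: u1–y1, u2–y7, u3–y2, u4–y4, u5–y3.
This saturates every left vertex, so 5 is the maximum.

5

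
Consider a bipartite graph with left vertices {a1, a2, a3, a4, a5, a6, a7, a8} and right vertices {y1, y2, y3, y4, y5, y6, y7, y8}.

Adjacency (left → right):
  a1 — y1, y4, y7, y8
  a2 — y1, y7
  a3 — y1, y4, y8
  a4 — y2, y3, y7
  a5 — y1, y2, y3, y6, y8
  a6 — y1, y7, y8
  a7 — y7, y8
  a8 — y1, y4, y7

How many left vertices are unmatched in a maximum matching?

One maximum matching: a1→y8, a2→y7, a3→y4, a4→y3, a5→y6, a6→y1.
The set {a1, a2, a3, a6, a7, a8} has only 4 neighbours ({y1, y4, y7, y8}), so by Hall's theorem at most 6 of the 8 left vertices can be matched.
That matches 6 of the 8, leaving 2 unmatched; no matching can do better.

2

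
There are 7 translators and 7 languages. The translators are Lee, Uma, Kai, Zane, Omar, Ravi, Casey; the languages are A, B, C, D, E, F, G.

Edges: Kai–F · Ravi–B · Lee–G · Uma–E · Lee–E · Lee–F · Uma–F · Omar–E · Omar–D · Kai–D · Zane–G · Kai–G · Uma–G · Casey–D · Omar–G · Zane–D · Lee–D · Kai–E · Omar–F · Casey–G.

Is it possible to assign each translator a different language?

The set {Lee, Uma, Kai, Zane, Omar, Casey} has only 4 neighbours ({D, E, F, G}), so by Hall's theorem at most 5 of the 7 translators can be matched.
Hence no matching covers every translator.

No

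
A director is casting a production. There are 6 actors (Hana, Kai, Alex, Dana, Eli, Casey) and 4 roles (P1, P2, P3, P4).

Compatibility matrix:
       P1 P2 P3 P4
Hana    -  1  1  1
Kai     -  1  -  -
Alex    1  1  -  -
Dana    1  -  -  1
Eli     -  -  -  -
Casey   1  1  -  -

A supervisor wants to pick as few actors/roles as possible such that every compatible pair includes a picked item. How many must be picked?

{Hana, Dana, P1, P2} is a vertex cover of size 4: every edge has an endpoint in this set.
No smaller cover exists because Hana–P3, Kai–P2, Alex–P1, Dana–P4 is a matching of size 4, and a cover must include an endpoint of each of these disjoint edges (König's theorem).

4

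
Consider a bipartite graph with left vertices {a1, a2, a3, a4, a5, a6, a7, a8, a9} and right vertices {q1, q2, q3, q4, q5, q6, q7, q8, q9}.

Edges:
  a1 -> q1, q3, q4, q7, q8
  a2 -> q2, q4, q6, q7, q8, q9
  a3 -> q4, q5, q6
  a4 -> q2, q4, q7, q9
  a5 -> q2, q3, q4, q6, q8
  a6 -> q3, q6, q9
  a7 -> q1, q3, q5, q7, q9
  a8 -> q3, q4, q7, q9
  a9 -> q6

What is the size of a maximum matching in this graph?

9

One maximum matching: a1-q1, a2-q8, a3-q5, a4-q2, a5-q4, a6-q3, a7-q9, a8-q7, a9-q6.
This saturates every left vertex, so 9 is the maximum.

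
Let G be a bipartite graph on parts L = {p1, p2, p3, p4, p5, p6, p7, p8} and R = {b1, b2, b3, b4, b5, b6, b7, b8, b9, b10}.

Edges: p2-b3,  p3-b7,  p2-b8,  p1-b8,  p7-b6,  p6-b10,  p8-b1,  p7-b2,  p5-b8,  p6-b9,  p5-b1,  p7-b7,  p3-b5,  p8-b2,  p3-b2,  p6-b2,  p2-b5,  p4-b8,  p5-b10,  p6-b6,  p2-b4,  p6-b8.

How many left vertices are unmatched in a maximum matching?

For example, pair p1-b8, p2-b3, p3-b5, p5-b1, p6-b6, p7-b7, p8-b2.
The set {p1, p4} has only 1 neighbour ({b8}), so by Hall's theorem at most 7 of the 8 left vertices can be matched.
That matches 7 of the 8, leaving 1 unmatched; no matching can do better.

1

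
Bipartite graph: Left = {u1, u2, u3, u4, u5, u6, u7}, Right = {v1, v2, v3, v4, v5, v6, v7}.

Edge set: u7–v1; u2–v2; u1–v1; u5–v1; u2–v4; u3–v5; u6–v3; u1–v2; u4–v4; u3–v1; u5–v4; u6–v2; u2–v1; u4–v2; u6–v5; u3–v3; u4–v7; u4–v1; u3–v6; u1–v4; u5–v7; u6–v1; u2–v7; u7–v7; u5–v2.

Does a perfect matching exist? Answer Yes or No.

No

The set {u1, u2, u4, u5, u7} has only 4 neighbours ({v1, v2, v4, v7}), so by Hall's theorem at most 6 of the 7 left vertices can be matched.
Hence no matching covers every left vertex.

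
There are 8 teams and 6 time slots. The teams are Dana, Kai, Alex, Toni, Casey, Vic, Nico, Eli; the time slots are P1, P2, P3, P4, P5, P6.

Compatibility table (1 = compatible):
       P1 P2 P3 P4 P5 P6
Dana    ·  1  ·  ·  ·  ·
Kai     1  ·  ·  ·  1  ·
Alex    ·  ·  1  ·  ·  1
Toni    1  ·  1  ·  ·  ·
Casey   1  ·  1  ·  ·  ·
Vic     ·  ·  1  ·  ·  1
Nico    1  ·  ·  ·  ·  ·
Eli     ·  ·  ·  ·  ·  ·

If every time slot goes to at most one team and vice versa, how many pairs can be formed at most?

5

For example, pair Dana-P2, Kai-P5, Alex-P6, Toni-P3, Casey-P1.
The set {Alex, Toni, Casey, Vic, Nico, Eli} has only 3 neighbours ({P1, P3, P6}), so by Hall's theorem at most 5 of the 8 teams can be matched.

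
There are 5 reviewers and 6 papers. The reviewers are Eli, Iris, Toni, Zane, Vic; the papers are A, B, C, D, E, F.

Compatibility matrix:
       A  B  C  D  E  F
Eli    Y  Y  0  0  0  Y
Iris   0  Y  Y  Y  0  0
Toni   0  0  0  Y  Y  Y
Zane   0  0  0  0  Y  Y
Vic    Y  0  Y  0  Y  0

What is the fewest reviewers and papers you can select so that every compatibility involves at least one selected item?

A maximum matching has 5 edges (e.g. Eli–B, Iris–C, Toni–D, Zane–F, Vic–E).
By König's theorem the minimum vertex cover has the same size. One such cover is {Eli, Iris, Toni, Zane, Vic}.

5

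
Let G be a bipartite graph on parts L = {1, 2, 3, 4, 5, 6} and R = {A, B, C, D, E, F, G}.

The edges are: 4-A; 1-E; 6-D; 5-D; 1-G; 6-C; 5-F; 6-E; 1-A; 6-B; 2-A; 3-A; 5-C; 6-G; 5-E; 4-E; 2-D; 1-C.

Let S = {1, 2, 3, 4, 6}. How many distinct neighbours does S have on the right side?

The union of neighbours of {1, 2, 3, 4, 6} is {A, B, C, D, E, G}, which has 6 elements.
Since |N(S)| = 6 ≥ |S| = 5, Hall's condition holds for this subset.

6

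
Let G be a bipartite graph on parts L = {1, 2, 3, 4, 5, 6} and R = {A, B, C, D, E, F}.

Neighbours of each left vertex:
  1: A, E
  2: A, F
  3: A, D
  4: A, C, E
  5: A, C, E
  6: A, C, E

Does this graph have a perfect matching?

The set {1, 4, 5, 6} has only 3 neighbours ({A, C, E}), so by Hall's theorem at most 5 of the 6 left vertices can be matched.
Hence no matching covers every left vertex.

No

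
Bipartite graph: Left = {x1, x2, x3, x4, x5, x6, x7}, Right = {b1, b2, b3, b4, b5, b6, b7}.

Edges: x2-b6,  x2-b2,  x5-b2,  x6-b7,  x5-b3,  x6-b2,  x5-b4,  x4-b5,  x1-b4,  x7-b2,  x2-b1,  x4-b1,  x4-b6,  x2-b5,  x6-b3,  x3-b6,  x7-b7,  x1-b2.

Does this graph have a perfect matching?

Yes

One maximum matching: x1→b2, x2→b5, x3→b6, x4→b1, x5→b4, x6→b3, x7→b7.
Every left vertex is matched, so this is a perfect matching.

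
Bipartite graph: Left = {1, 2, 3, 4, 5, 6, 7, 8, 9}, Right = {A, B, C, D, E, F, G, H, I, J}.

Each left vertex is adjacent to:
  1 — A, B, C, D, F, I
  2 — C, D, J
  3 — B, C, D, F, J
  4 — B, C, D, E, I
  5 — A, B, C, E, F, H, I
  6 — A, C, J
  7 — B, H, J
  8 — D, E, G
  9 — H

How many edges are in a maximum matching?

9

One maximum matching: 1-B, 2-D, 3-F, 4-E, 5-A, 6-C, 7-J, 8-G, 9-H.
All 9 left vertices are matched, so no larger matching exists.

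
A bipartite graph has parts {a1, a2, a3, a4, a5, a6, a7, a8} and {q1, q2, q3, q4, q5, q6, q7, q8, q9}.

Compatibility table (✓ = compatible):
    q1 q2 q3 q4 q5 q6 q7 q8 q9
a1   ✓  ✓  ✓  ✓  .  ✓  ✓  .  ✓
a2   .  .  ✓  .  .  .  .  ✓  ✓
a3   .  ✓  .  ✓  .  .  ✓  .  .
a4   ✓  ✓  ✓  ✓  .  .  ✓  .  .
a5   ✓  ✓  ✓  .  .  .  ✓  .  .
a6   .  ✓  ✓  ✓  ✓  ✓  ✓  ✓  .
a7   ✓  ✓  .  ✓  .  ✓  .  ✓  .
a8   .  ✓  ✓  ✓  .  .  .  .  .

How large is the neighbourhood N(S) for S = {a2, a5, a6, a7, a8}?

The union of neighbours of {a2, a5, a6, a7, a8} is {q1, q2, q3, q4, q5, q6, q7, q8, q9}, which has 9 elements.
Since |N(S)| = 9 ≥ |S| = 5, Hall's condition holds for this subset.

9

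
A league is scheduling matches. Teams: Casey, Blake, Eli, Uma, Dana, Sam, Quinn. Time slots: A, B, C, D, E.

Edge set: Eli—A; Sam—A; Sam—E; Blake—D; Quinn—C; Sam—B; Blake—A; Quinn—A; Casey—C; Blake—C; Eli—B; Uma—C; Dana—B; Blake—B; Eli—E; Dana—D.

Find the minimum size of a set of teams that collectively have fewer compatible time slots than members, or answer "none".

2

Take S = {Casey, Uma}. Its neighbourhood is {C}, so |N(S)| = 1 < |S| = 2.
No single vertex violates Hall's condition since each has at least one neighbour, so 2 is the minimum.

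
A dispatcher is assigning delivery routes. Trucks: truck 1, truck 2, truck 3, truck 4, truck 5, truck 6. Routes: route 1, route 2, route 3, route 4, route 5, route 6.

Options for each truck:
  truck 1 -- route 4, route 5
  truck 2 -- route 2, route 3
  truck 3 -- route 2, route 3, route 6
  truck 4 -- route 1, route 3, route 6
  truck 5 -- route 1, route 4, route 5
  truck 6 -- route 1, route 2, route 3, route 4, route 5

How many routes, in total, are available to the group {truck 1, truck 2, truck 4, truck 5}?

The union of neighbours of {truck 1, truck 2, truck 4, truck 5} is {route 1, route 2, route 3, route 4, route 5, route 6}, which has 6 elements.
Since |N(S)| = 6 ≥ |S| = 4, Hall's condition holds for this subset.

6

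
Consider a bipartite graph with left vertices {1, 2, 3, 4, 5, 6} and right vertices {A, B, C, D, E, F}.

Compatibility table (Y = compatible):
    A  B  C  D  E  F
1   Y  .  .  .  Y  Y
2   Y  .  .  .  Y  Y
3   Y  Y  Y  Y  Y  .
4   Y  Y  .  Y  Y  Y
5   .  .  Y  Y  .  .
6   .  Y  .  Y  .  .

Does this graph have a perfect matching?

A valid assignment of size 6: 1-F, 2-E, 3-A, 4-D, 5-C, 6-B.
Every left vertex is matched, so this is a perfect matching.

Yes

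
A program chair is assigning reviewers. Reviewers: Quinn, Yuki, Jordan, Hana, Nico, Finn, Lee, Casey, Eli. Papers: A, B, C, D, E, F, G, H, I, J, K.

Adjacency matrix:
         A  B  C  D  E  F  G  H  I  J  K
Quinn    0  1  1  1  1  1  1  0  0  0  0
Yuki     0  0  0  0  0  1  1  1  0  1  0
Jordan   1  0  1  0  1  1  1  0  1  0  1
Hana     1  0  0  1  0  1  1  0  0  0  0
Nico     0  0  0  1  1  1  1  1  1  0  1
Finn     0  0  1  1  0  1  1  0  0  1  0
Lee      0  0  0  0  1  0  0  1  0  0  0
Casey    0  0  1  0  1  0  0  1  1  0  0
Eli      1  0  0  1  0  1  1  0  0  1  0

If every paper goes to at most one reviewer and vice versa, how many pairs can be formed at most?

9

For example, pair Quinn→B, Yuki→H, Jordan→A, Hana→F, Nico→K, Finn→G, Lee→E, Casey→C, Eli→J.
This saturates every reviewer, so 9 is the maximum.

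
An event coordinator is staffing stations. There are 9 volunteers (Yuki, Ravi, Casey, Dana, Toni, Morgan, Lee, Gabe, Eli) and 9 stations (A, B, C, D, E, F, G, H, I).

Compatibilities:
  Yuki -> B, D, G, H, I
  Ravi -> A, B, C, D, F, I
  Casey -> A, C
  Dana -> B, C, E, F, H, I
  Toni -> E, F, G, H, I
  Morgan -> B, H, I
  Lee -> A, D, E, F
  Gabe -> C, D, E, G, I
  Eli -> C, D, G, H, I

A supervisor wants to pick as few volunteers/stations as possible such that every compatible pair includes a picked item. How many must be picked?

9

{Yuki, Ravi, Casey, Dana, Toni, Morgan, Lee, Gabe, Eli} is a vertex cover of size 9: every edge has an endpoint in this set.
No smaller cover exists because Yuki–B, Ravi–A, Casey–C, Dana–H, Toni–F, Morgan–I, Lee–D, Gabe–E, Eli–G is a matching of size 9, and a cover must include an endpoint of each of these disjoint edges (König's theorem).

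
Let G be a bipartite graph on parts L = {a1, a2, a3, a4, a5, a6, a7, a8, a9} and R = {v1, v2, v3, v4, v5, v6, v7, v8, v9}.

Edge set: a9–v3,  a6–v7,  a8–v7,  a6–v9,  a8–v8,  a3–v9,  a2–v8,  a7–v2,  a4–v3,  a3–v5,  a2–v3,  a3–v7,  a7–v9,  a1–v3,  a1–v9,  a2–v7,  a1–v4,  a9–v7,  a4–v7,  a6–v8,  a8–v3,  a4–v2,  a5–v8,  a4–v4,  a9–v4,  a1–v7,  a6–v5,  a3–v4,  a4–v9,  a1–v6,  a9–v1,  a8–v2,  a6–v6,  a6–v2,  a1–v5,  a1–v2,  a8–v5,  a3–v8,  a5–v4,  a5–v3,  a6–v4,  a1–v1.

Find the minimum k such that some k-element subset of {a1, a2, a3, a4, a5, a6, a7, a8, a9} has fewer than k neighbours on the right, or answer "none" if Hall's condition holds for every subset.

none

A matching saturating every left vertex exists, for instance a1→v1, a2→v3, a3→v5, a4→v4, a5→v8, a6→v6, a7→v9, a8→v2, a9→v7.
By Hall's marriage theorem, this means |N(S)| ≥ |S| for every subset S, so no violating subset exists.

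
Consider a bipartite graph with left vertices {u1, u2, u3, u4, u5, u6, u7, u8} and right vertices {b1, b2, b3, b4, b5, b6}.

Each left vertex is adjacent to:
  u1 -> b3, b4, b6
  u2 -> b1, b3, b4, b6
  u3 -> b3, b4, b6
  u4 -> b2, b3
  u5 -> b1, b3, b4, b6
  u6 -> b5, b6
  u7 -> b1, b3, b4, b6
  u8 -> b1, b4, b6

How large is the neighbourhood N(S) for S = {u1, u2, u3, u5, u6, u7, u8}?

5

The union of neighbours of {u1, u2, u3, u5, u6, u7, u8} is {b1, b3, b4, b5, b6}, which has 5 elements.
Since |N(S)| = 5 < |S| = 7, Hall's condition fails for this subset.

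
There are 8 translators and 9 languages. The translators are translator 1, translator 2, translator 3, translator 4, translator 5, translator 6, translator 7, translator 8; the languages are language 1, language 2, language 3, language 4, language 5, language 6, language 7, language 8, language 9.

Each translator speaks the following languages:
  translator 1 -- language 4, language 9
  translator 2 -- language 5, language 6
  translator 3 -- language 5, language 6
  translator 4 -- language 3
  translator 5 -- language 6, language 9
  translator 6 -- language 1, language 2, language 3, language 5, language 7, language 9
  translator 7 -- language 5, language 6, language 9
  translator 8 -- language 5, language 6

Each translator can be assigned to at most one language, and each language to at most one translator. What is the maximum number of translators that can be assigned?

For example, pair translator 1→language 4, translator 2→language 5, translator 3→language 6, translator 4→language 3, translator 5→language 9, translator 6→language 2.
The set {translator 2, translator 3, translator 5, translator 7, translator 8} has only 3 neighbours ({language 5, language 6, language 9}), so by Hall's theorem at most 6 of the 8 translators can be matched.

6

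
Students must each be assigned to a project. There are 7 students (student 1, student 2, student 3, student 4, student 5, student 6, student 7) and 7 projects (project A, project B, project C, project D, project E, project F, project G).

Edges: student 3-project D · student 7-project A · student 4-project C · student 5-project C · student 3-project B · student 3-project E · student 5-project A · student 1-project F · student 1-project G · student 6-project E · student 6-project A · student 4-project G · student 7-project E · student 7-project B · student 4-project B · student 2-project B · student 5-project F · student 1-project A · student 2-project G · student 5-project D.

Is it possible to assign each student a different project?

A valid assignment of size 7: student 1–project F, student 2–project B, student 3–project D, student 4–project G, student 5–project C, student 6–project A, student 7–project E.
Every student is matched, so this is a perfect matching.

Yes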